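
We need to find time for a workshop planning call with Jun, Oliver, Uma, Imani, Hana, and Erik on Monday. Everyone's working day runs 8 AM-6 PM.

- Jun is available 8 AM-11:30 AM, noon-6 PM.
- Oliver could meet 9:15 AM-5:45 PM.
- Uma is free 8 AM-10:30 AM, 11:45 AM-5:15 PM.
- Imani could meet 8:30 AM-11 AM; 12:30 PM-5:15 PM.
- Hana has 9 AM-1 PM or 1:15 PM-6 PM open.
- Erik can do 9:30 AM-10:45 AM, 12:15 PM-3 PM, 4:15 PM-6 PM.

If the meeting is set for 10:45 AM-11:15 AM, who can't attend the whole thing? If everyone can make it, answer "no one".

Jun: free for 10:45-11:15. Oliver: free for 10:45-11:15. Uma: not fully free for 10:45-11:15. Imani: not fully free for 10:45-11:15. Hana: free for 10:45-11:15. Erik: not fully free for 10:45-11:15.

Erik, Imani, Uma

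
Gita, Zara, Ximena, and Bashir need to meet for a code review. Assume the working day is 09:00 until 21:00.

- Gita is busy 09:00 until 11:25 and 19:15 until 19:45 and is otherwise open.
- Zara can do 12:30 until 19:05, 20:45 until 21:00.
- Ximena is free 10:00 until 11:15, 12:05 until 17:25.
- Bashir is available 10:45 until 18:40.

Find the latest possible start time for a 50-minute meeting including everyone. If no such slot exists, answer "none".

Gita free: 11:25-19:15, 19:45-21:00 (invert busy blocks within the working day).
Zara free: 12:30-19:05, 20:45-21:00.
Ximena free: 10:00-11:15, 12:05-17:25.
Bashir free: 10:45-18:40.
Gita ∩ Zara: 12:30-19:05, 20:45-21:00.
Gita ∩ Zara ∩ Ximena: 12:30-17:25.
Gita ∩ Zara ∩ Ximena ∩ Bashir: 12:30-17:25.
The last common window of at least 50 minutes is 12:30-17:25; a 50-minute meeting can start as late as 16:35 and still end by 17:25.

16:35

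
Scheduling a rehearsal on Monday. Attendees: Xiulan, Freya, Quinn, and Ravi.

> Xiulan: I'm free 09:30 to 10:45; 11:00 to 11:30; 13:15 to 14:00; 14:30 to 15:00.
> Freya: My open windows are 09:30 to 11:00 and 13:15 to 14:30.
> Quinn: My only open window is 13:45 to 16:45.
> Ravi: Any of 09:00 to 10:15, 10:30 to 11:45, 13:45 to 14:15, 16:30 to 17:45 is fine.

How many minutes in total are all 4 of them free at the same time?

Xiulan ∩ Freya: 09:30-10:45, 13:15-14:00.
Xiulan ∩ Freya ∩ Quinn: 13:45-14:00.
Xiulan ∩ Freya ∩ Quinn ∩ Ravi: 13:45-14:00.
That's a single block of 15 minutes.

15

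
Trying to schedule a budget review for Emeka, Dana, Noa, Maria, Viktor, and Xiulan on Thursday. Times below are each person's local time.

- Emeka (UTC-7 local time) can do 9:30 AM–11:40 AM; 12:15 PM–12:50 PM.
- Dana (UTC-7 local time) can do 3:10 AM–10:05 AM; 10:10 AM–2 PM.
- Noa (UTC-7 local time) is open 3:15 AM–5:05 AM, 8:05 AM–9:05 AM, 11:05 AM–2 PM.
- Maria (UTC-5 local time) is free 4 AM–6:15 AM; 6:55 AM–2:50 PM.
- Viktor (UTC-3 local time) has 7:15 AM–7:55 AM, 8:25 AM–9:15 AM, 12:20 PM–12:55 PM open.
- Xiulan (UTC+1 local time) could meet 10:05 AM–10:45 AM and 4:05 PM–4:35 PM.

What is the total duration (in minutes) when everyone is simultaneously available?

0

Emeka in UTC: 16:30-18:40, 19:15-19:50 (add 7h to convert from UTC-7).
Dana in UTC: 10:10-17:05, 17:10-21:00 (add 7h to convert from UTC-7).
Noa in UTC: 10:15-12:05, 15:05-16:05, 18:05-21:00 (add 7h to convert from UTC-7).
Maria in UTC: 09:00-11:15, 11:55-19:50 (add 5h to convert from UTC-5).
Viktor in UTC: 10:15-10:55, 11:25-12:15, 15:20-15:55 (add 3h to convert from UTC-3).
Xiulan in UTC: 09:05-09:45, 15:05-15:35 (subtract 1h to convert from UTC+1).
Emeka ∩ Dana: 16:30-17:05, 17:10-18:40, 19:15-19:50.
Emeka ∩ Dana ∩ Noa: 18:05-18:40, 19:15-19:50.
Emeka ∩ Dana ∩ Noa ∩ Maria: 18:05-18:40, 19:15-19:50.
Emeka ∩ Dana ∩ Noa ∩ Maria ∩ Viktor: ∅.
Emeka ∩ Dana ∩ Noa ∩ Maria ∩ Viktor ∩ Xiulan: ∅.
There is no time when everyone is free.
There is no common window, so the total is 0 minutes.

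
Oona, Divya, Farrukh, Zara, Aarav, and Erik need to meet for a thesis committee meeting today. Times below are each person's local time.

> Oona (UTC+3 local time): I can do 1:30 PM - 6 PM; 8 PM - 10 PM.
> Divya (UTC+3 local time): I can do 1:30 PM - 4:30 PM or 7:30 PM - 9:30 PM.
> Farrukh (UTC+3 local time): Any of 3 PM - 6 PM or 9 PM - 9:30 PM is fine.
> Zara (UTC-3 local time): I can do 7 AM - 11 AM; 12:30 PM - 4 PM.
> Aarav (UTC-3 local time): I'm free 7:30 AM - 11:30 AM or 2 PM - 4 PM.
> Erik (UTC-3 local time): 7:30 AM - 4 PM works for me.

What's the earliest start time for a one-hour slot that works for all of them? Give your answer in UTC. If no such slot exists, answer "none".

12:00

Oona in UTC: 10:30-15:00, 17:00-19:00 (subtract 3h to convert from UTC+3).
Divya in UTC: 10:30-13:30, 16:30-18:30 (subtract 3h to convert from UTC+3).
Farrukh in UTC: 12:00-15:00, 18:00-18:30 (subtract 3h to convert from UTC+3).
Zara in UTC: 10:00-14:00, 15:30-19:00 (add 3h to convert from UTC-3).
Aarav in UTC: 10:30-14:30, 17:00-19:00 (add 3h to convert from UTC-3).
Erik in UTC: 10:30-19:00 (add 3h to convert from UTC-3).
Oona ∩ Divya: 10:30-13:30, 17:00-18:30.
Oona ∩ Divya ∩ Farrukh: 12:00-13:30, 18:00-18:30.
Oona ∩ Divya ∩ Farrukh ∩ Zara: 12:00-13:30, 18:00-18:30.
Oona ∩ Divya ∩ Farrukh ∩ Zara ∩ Aarav: 12:00-13:30, 18:00-18:30.
Oona ∩ Divya ∩ Farrukh ∩ Zara ∩ Aarav ∩ Erik: 12:00-13:30, 18:00-18:30.
The first common window of at least 60 minutes is 12:00-13:30, so the earliest start is 12:00.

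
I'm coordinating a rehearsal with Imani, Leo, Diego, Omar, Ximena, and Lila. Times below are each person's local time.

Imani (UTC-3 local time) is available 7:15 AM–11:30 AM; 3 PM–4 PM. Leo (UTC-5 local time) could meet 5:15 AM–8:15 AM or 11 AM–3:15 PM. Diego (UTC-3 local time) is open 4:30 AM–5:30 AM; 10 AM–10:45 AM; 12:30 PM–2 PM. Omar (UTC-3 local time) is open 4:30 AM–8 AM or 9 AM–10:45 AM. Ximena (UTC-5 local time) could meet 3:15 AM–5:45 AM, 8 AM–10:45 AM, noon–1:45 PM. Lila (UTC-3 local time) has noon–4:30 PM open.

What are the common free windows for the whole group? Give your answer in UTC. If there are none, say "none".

Imani in UTC: 10:15-14:30, 18:00-19:00 (add 3h to convert from UTC-3).
Leo in UTC: 10:15-13:15, 16:00-20:15 (add 5h to convert from UTC-5).
Diego in UTC: 07:30-08:30, 13:00-13:45, 15:30-17:00 (add 3h to convert from UTC-3).
Omar in UTC: 07:30-11:00, 12:00-13:45 (add 3h to convert from UTC-3).
Ximena in UTC: 08:15-10:45, 13:00-15:45, 17:00-18:45 (add 5h to convert from UTC-5).
Lila in UTC: 15:00-19:30 (add 3h to convert from UTC-3).
Imani ∩ Leo: 10:15-13:15, 18:00-19:00.
Imani ∩ Leo ∩ Diego: 13:00-13:15.
Imani ∩ Leo ∩ Diego ∩ Omar: 13:00-13:15.
Imani ∩ Leo ∩ Diego ∩ Omar ∩ Ximena: 13:00-13:15.
Imani ∩ Leo ∩ Diego ∩ Omar ∩ Ximena ∩ Lila: ∅.
There is no time when everyone is free.

none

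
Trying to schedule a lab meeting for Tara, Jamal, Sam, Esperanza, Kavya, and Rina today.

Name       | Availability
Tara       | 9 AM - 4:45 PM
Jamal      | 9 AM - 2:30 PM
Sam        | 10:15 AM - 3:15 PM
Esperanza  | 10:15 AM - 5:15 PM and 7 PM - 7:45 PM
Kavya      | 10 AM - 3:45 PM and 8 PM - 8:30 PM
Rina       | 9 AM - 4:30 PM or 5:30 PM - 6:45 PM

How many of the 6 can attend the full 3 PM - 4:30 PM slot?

Tara, Esperanza, and Rina can make the full 15:00-16:30 slot — that's 3.

3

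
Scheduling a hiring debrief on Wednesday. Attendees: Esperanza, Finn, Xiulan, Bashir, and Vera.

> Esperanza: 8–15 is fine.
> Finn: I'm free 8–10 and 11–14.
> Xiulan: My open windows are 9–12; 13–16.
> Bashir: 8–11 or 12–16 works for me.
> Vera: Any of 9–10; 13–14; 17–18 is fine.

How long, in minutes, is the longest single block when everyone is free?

Esperanza ∩ Finn: 08:00-10:00, 11:00-14:00.
Esperanza ∩ Finn ∩ Xiulan: 09:00-10:00, 11:00-12:00, 13:00-14:00.
Esperanza ∩ Finn ∩ Xiulan ∩ Bashir: 09:00-10:00, 13:00-14:00.
Esperanza ∩ Finn ∩ Xiulan ∩ Bashir ∩ Vera: 09:00-10:00, 13:00-14:00.
The longest is 09:00-10:00 at 60 minutes.

60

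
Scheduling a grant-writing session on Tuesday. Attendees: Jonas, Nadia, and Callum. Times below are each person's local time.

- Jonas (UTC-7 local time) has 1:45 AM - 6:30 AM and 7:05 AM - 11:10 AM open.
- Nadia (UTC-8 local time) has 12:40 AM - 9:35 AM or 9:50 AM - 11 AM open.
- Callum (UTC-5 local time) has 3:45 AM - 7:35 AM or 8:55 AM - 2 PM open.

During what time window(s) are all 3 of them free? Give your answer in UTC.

08:45-12:35, 14:05-17:35, 17:50-18:10

Jonas in UTC: 08:45-13:30, 14:05-18:10 (add 7h to convert from UTC-7).
Nadia in UTC: 08:40-17:35, 17:50-19:00 (add 8h to convert from UTC-8).
Callum in UTC: 08:45-12:35, 13:55-19:00 (add 5h to convert from UTC-5).
Jonas ∩ Nadia: 08:45-13:30, 14:05-17:35, 17:50-18:10.
Jonas ∩ Nadia ∩ Callum: 08:45-12:35, 14:05-17:35, 17:50-18:10.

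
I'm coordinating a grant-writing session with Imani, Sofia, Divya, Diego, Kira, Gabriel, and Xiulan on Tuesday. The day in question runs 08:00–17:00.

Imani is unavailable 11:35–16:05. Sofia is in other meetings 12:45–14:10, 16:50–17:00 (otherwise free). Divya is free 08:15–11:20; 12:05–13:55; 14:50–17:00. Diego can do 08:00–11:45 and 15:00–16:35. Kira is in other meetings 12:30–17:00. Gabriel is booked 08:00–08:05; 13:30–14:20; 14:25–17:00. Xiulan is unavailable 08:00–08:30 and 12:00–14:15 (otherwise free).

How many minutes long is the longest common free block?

170

Imani free: 08:00-11:35, 16:05-17:00 (invert busy blocks within the working day).
Sofia free: 08:00-12:45, 14:10-16:50 (invert busy blocks within the working day).
Divya free: 08:15-11:20, 12:05-13:55, 14:50-17:00.
Diego free: 08:00-11:45, 15:00-16:35.
Kira free: 08:00-12:30 (invert busy blocks within the working day).
Gabriel free: 08:05-13:30, 14:20-14:25 (invert busy blocks within the working day).
Xiulan free: 08:30-12:00, 14:15-17:00 (invert busy blocks within the working day).
Imani ∩ Sofia: 08:00-11:35, 16:05-16:50.
Imani ∩ Sofia ∩ Divya: 08:15-11:20, 16:05-16:50.
Imani ∩ Sofia ∩ Divya ∩ Diego: 08:15-11:20, 16:05-16:35.
Imani ∩ Sofia ∩ Divya ∩ Diego ∩ Kira: 08:15-11:20.
Imani ∩ Sofia ∩ Divya ∩ Diego ∩ Kira ∩ Gabriel: 08:15-11:20.
Imani ∩ Sofia ∩ Divya ∩ Diego ∩ Kira ∩ Gabriel ∩ Xiulan: 08:30-11:20.
So the common availability across everyone is 08:30-11:20.
The longest is 08:30-11:20 at 170 minutes.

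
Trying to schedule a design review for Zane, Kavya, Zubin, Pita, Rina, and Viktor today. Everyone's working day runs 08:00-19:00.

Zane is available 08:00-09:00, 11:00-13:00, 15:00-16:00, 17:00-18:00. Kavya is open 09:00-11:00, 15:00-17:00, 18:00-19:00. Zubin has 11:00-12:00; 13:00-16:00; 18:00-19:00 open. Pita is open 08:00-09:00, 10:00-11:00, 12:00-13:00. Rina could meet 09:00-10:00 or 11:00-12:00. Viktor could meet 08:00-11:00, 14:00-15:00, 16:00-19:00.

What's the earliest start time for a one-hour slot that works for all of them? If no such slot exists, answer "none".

none

Zane ∩ Kavya: 15:00-16:00.
Zane ∩ Kavya ∩ Zubin: 15:00-16:00.
Zane ∩ Kavya ∩ Zubin ∩ Pita: ∅.
Zane ∩ Kavya ∩ Zubin ∩ Pita ∩ Rina: ∅.
Zane ∩ Kavya ∩ Zubin ∩ Pita ∩ Rina ∩ Viktor: ∅.
There is no time when everyone is free.
No common window is at least 60 minutes long.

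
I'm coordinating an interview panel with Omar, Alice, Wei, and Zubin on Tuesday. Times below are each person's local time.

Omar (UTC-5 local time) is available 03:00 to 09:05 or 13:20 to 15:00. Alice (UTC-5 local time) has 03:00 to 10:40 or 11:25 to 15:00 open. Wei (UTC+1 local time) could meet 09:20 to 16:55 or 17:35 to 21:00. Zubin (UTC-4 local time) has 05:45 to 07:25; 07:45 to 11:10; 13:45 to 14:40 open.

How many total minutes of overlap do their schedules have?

Omar in UTC: 08:00-14:05, 18:20-20:00 (add 5h to convert from UTC-5).
Alice in UTC: 08:00-15:40, 16:25-20:00 (add 5h to convert from UTC-5).
Wei in UTC: 08:20-15:55, 16:35-20:00 (subtract 1h to convert from UTC+1).
Zubin in UTC: 09:45-11:25, 11:45-15:10, 17:45-18:40 (add 4h to convert from UTC-4).
Omar ∩ Alice: 08:00-14:05, 18:20-20:00.
Omar ∩ Alice ∩ Wei: 08:20-14:05, 18:20-20:00.
Omar ∩ Alice ∩ Wei ∩ Zubin: 09:45-11:25, 11:45-14:05, 18:20-18:40.
Those are the intersection windows.
Summing the common windows: 100 + 140 + 20 = 260 minutes.

260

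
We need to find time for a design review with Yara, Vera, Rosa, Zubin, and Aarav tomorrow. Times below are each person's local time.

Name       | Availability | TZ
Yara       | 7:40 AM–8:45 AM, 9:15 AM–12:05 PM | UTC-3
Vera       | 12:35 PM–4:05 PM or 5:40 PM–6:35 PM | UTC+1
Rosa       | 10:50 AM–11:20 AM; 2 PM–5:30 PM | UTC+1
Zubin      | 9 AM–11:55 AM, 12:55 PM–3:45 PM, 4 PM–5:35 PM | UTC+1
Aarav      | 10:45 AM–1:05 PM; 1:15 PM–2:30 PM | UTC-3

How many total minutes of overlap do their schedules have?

Yara in UTC: 10:40-11:45, 12:15-15:05 (add 3h to convert from UTC-3).
Vera in UTC: 11:35-15:05, 16:40-17:35 (subtract 1h to convert from UTC+1).
Rosa in UTC: 09:50-10:20, 13:00-16:30 (subtract 1h to convert from UTC+1).
Zubin in UTC: 08:00-10:55, 11:55-14:45, 15:00-16:35 (subtract 1h to convert from UTC+1).
Aarav in UTC: 13:45-16:05, 16:15-17:30 (add 3h to convert from UTC-3).
Yara ∩ Vera: 11:35-11:45, 12:15-15:05.
Yara ∩ Vera ∩ Rosa: 13:00-15:05.
Yara ∩ Vera ∩ Rosa ∩ Zubin: 13:00-14:45, 15:00-15:05.
Yara ∩ Vera ∩ Rosa ∩ Zubin ∩ Aarav: 13:45-14:45, 15:00-15:05.
So the common availability across everyone is 13:45-14:45, 15:00-15:05.
Summing the common windows: 60 + 5 = 65 minutes.

65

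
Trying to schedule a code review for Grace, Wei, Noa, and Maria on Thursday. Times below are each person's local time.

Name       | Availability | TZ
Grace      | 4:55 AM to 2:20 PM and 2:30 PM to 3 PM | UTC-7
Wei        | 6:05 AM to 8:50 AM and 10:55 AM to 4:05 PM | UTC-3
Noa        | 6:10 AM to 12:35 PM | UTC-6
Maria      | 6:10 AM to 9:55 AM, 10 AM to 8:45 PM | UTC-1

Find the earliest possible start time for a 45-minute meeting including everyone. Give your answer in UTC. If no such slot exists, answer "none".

13:55

Grace in UTC: 11:55-21:20, 21:30-22:00 (add 7h to convert from UTC-7).
Wei in UTC: 09:05-11:50, 13:55-19:05 (add 3h to convert from UTC-3).
Noa in UTC: 12:10-18:35 (add 6h to convert from UTC-6).
Maria in UTC: 07:10-10:55, 11:00-21:45 (add 1h to convert from UTC-1).
Grace ∩ Wei: 13:55-19:05.
Grace ∩ Wei ∩ Noa: 13:55-18:35.
Grace ∩ Wei ∩ Noa ∩ Maria: 13:55-18:35.
The first common window of at least 45 minutes is 13:55-18:35, so the earliest start is 13:55.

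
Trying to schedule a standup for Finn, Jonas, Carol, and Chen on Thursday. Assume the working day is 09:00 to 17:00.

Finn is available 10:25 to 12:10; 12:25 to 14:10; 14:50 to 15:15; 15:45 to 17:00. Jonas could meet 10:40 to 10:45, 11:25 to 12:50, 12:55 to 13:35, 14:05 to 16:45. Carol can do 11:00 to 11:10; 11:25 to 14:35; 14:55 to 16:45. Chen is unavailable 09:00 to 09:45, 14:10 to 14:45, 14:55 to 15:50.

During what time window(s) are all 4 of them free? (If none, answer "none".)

Finn free: 10:25-12:10, 12:25-14:10, 14:50-15:15, 15:45-17:00.
Jonas free: 10:40-10:45, 11:25-12:50, 12:55-13:35, 14:05-16:45.
Carol free: 11:00-11:10, 11:25-14:35, 14:55-16:45.
Chen free: 09:45-14:10, 14:45-14:55, 15:50-17:00 (invert busy blocks within the working day).
Finn ∩ Jonas: 10:40-10:45, 11:25-12:10, 12:25-12:50, 12:55-13:35, 14:05-14:10, 14:50-15:15, 15:45-16:45.
Finn ∩ Jonas ∩ Carol: 11:25-12:10, 12:25-12:50, 12:55-13:35, 14:05-14:10, 14:55-15:15, 15:45-16:45.
Finn ∩ Jonas ∩ Carol ∩ Chen: 11:25-12:10, 12:25-12:50, 12:55-13:35, 14:05-14:10, 15:50-16:45.
So the common availability across everyone is 11:25-12:10, 12:25-12:50, 12:55-13:35, 14:05-14:10, 15:50-16:45.

11:25-12:10, 12:25-12:50, 12:55-13:35, 14:05-14:10, 15:50-16:45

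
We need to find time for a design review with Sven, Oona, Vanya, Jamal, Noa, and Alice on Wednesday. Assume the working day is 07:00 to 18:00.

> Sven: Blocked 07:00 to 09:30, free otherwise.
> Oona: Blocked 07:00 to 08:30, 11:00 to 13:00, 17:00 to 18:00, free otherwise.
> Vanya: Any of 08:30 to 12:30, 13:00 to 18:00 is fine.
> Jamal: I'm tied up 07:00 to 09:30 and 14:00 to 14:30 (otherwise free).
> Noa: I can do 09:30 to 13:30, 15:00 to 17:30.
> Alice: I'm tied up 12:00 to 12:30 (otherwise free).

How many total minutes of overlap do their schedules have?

Sven free: 09:30-18:00 (invert busy blocks within the working day).
Oona free: 08:30-11:00, 13:00-17:00 (invert busy blocks within the working day).
Vanya free: 08:30-12:30, 13:00-18:00.
Jamal free: 09:30-14:00, 14:30-18:00 (invert busy blocks within the working day).
Noa free: 09:30-13:30, 15:00-17:30.
Alice free: 07:00-12:00, 12:30-18:00 (invert busy blocks within the working day).
Sven ∩ Oona: 09:30-11:00, 13:00-17:00.
Sven ∩ Oona ∩ Vanya: 09:30-11:00, 13:00-17:00.
Sven ∩ Oona ∩ Vanya ∩ Jamal: 09:30-11:00, 13:00-14:00, 14:30-17:00.
Sven ∩ Oona ∩ Vanya ∩ Jamal ∩ Noa: 09:30-11:00, 13:00-13:30, 15:00-17:00.
Sven ∩ Oona ∩ Vanya ∩ Jamal ∩ Noa ∩ Alice: 09:30-11:00, 13:00-13:30, 15:00-17:00.
Summing the common windows: 90 + 30 + 120 = 240 minutes.

240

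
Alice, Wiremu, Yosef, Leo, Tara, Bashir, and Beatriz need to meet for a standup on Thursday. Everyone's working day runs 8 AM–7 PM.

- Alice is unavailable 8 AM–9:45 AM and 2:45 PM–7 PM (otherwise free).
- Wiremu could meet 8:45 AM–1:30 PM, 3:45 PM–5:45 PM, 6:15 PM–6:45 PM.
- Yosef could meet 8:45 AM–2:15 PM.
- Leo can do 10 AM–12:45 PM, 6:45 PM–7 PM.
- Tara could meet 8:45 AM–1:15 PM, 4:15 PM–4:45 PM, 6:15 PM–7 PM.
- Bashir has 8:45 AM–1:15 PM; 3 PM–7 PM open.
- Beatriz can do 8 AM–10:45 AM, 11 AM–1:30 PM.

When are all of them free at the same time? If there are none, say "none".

Alice free: 09:45-14:45 (invert busy blocks within the working day).
Wiremu free: 08:45-13:30, 15:45-17:45, 18:15-18:45.
Yosef free: 08:45-14:15.
Leo free: 10:00-12:45, 18:45-19:00.
Tara free: 08:45-13:15, 16:15-16:45, 18:15-19:00.
Bashir free: 08:45-13:15, 15:00-19:00.
Beatriz free: 08:00-10:45, 11:00-13:30.
Alice ∩ Wiremu: 09:45-13:30.
Alice ∩ Wiremu ∩ Yosef: 09:45-13:30.
Alice ∩ Wiremu ∩ Yosef ∩ Leo: 10:00-12:45.
Alice ∩ Wiremu ∩ Yosef ∩ Leo ∩ Tara: 10:00-12:45.
Alice ∩ Wiremu ∩ Yosef ∩ Leo ∩ Tara ∩ Bashir: 10:00-12:45.
Alice ∩ Wiremu ∩ Yosef ∩ Leo ∩ Tara ∩ Bashir ∩ Beatriz: 10:00-10:45, 11:00-12:45.

10:00-10:45, 11:00-12:45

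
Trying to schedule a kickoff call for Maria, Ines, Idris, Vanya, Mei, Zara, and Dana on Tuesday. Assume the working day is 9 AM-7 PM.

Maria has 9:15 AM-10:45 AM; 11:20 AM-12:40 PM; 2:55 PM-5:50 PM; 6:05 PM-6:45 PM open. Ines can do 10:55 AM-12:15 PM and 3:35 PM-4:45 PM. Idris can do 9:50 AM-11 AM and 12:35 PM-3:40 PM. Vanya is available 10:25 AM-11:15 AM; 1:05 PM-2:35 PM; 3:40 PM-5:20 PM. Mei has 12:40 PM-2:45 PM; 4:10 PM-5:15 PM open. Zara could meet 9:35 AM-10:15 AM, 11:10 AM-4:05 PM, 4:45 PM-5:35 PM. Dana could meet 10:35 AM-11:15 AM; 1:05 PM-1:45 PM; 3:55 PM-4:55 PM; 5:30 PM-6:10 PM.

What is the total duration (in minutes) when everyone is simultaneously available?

Maria ∩ Ines: 11:20-12:15, 15:35-16:45.
Maria ∩ Ines ∩ Idris: 15:35-15:40.
Maria ∩ Ines ∩ Idris ∩ Vanya: ∅.
Maria ∩ Ines ∩ Idris ∩ Vanya ∩ Mei: ∅.
Maria ∩ Ines ∩ Idris ∩ Vanya ∩ Mei ∩ Zara: ∅.
Maria ∩ Ines ∩ Idris ∩ Vanya ∩ Mei ∩ Zara ∩ Dana: ∅.
There is no time when everyone is free.
There is no common window, so the total is 0 minutes.

0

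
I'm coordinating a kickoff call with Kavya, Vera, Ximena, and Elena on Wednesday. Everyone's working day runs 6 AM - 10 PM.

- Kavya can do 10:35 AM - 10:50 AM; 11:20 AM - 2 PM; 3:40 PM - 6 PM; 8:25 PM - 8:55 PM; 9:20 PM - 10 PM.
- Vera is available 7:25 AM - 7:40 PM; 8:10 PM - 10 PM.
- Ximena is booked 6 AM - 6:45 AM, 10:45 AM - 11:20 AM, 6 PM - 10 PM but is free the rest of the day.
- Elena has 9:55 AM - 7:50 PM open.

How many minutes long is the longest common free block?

160

Kavya free: 10:35-10:50, 11:20-14:00, 15:40-18:00, 20:25-20:55, 21:20-22:00.
Vera free: 07:25-19:40, 20:10-22:00.
Ximena free: 06:45-10:45, 11:20-18:00 (invert busy blocks within the working day).
Elena free: 09:55-19:50.
Kavya ∩ Vera: 10:35-10:50, 11:20-14:00, 15:40-18:00, 20:25-20:55, 21:20-22:00.
Kavya ∩ Vera ∩ Ximena: 10:35-10:45, 11:20-14:00, 15:40-18:00.
Kavya ∩ Vera ∩ Ximena ∩ Elena: 10:35-10:45, 11:20-14:00, 15:40-18:00.
So the common availability across everyone is 10:35-10:45, 11:20-14:00, 15:40-18:00.
The longest is 11:20-14:00 at 160 minutes.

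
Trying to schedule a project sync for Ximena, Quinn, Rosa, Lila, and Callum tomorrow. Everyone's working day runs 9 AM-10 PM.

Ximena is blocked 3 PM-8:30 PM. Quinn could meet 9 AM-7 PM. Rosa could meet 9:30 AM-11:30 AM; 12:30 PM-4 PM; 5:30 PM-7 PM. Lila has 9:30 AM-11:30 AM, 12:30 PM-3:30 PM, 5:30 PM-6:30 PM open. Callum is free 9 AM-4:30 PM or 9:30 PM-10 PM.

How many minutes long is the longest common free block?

Ximena free: 09:00-15:00, 20:30-22:00 (invert busy blocks within the working day).
Quinn free: 09:00-19:00.
Rosa free: 09:30-11:30, 12:30-16:00, 17:30-19:00.
Lila free: 09:30-11:30, 12:30-15:30, 17:30-18:30.
Callum free: 09:00-16:30, 21:30-22:00.
Ximena ∩ Quinn: 09:00-15:00.
Ximena ∩ Quinn ∩ Rosa: 09:30-11:30, 12:30-15:00.
Ximena ∩ Quinn ∩ Rosa ∩ Lila: 09:30-11:30, 12:30-15:00.
Ximena ∩ Quinn ∩ Rosa ∩ Lila ∩ Callum: 09:30-11:30, 12:30-15:00.
So the common availability across everyone is 09:30-11:30, 12:30-15:00.
The longest is 12:30-15:00 at 150 minutes.

150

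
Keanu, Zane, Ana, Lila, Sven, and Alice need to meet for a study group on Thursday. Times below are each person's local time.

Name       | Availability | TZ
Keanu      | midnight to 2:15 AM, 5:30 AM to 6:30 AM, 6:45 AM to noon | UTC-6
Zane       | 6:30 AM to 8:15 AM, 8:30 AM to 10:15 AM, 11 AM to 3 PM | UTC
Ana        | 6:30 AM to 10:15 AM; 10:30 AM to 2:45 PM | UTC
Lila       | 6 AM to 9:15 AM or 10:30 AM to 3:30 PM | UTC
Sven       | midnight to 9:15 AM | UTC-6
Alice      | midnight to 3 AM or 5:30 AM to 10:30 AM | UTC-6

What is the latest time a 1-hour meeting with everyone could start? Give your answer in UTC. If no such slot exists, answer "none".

Keanu in UTC: 06:00-08:15, 11:30-12:30, 12:45-18:00 (add 6h to convert from UTC-6).
Zane in UTC: 06:30-08:15, 08:30-10:15, 11:00-15:00.
Ana in UTC: 06:30-10:15, 10:30-14:45.
Lila in UTC: 06:00-09:15, 10:30-15:30.
Sven in UTC: 06:00-15:15 (add 6h to convert from UTC-6).
Alice in UTC: 06:00-09:00, 11:30-16:30 (add 6h to convert from UTC-6).
Keanu ∩ Zane: 06:30-08:15, 11:30-12:30, 12:45-15:00.
Keanu ∩ Zane ∩ Ana: 06:30-08:15, 11:30-12:30, 12:45-14:45.
Keanu ∩ Zane ∩ Ana ∩ Lila: 06:30-08:15, 11:30-12:30, 12:45-14:45.
Keanu ∩ Zane ∩ Ana ∩ Lila ∩ Sven: 06:30-08:15, 11:30-12:30, 12:45-14:45.
Keanu ∩ Zane ∩ Ana ∩ Lila ∩ Sven ∩ Alice: 06:30-08:15, 11:30-12:30, 12:45-14:45.
The last common window of at least 60 minutes is 12:45-14:45; a 60-minute meeting can start as late as 13:45 and still end by 14:45.

13:45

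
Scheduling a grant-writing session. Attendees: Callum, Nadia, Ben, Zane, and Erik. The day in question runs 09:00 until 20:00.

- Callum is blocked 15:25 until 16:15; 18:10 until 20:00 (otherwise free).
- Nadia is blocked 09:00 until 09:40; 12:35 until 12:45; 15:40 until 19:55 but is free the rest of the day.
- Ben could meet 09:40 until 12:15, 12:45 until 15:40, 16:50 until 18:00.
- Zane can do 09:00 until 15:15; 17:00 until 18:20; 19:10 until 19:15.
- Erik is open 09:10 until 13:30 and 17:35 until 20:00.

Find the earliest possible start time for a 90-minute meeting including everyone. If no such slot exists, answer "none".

Callum free: 09:00-15:25, 16:15-18:10 (invert busy blocks within the working day).
Nadia free: 09:40-12:35, 12:45-15:40, 19:55-20:00 (invert busy blocks within the working day).
Ben free: 09:40-12:15, 12:45-15:40, 16:50-18:00.
Zane free: 09:00-15:15, 17:00-18:20, 19:10-19:15.
Erik free: 09:10-13:30, 17:35-20:00.
Callum ∩ Nadia: 09:40-12:35, 12:45-15:25.
Callum ∩ Nadia ∩ Ben: 09:40-12:15, 12:45-15:25.
Callum ∩ Nadia ∩ Ben ∩ Zane: 09:40-12:15, 12:45-15:15.
Callum ∩ Nadia ∩ Ben ∩ Zane ∩ Erik: 09:40-12:15, 12:45-13:30.
Those are the intersection windows.
The first common window of at least 90 minutes is 09:40-12:15, so the earliest start is 09:40.

09:40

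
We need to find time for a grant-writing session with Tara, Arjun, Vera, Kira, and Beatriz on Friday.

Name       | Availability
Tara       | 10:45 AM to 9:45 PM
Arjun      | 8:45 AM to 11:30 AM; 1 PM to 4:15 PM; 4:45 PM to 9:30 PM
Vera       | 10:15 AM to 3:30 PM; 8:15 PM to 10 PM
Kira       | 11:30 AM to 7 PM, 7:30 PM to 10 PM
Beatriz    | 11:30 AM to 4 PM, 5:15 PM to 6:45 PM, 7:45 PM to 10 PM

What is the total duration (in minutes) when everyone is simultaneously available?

Tara ∩ Arjun: 10:45-11:30, 13:00-16:15, 16:45-21:30.
Tara ∩ Arjun ∩ Vera: 10:45-11:30, 13:00-15:30, 20:15-21:30.
Tara ∩ Arjun ∩ Vera ∩ Kira: 13:00-15:30, 20:15-21:30.
Tara ∩ Arjun ∩ Vera ∩ Kira ∩ Beatriz: 13:00-15:30, 20:15-21:30.
Summing the common windows: 150 + 75 = 225 minutes.

225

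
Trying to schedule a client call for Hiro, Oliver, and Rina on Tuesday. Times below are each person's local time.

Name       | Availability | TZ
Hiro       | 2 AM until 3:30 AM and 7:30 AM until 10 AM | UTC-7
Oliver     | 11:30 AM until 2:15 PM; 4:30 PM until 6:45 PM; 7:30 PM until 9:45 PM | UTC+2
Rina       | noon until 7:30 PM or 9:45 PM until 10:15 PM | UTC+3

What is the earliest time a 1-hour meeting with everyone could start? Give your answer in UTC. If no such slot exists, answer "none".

Hiro in UTC: 09:00-10:30, 14:30-17:00 (add 7h to convert from UTC-7).
Oliver in UTC: 09:30-12:15, 14:30-16:45, 17:30-19:45 (subtract 2h to convert from UTC+2).
Rina in UTC: 09:00-16:30, 18:45-19:15 (subtract 3h to convert from UTC+3).
Hiro ∩ Oliver: 09:30-10:30, 14:30-16:45.
Hiro ∩ Oliver ∩ Rina: 09:30-10:30, 14:30-16:30.
So the common availability across everyone is 09:30-10:30, 14:30-16:30.
The first common window of at least 60 minutes is 09:30-10:30, so the earliest start is 09:30.

09:30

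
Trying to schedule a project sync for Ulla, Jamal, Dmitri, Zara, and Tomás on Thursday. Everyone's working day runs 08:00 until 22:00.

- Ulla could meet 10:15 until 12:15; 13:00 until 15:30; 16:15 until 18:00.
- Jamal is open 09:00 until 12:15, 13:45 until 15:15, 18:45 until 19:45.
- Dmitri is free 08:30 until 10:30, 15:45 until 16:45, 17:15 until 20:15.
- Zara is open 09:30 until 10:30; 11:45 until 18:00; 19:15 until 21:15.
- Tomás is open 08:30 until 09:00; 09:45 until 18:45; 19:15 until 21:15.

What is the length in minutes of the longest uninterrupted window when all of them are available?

15

Ulla ∩ Jamal: 10:15-12:15, 13:45-15:15.
Ulla ∩ Jamal ∩ Dmitri: 10:15-10:30.
Ulla ∩ Jamal ∩ Dmitri ∩ Zara: 10:15-10:30.
Ulla ∩ Jamal ∩ Dmitri ∩ Zara ∩ Tomás: 10:15-10:30.
The longest is 10:15-10:30 at 15 minutes.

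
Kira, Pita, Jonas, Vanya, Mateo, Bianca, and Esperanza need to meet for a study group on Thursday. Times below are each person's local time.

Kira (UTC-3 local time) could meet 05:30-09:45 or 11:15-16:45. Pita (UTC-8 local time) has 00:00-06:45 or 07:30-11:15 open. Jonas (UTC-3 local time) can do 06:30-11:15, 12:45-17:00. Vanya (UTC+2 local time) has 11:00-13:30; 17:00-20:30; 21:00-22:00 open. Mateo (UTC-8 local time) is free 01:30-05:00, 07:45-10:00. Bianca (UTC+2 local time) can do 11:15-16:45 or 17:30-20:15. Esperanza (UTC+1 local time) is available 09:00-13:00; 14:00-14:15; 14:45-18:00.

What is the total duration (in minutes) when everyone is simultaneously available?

195

Kira in UTC: 08:30-12:45, 14:15-19:45 (add 3h to convert from UTC-3).
Pita in UTC: 08:00-14:45, 15:30-19:15 (add 8h to convert from UTC-8).
Jonas in UTC: 09:30-14:15, 15:45-20:00 (add 3h to convert from UTC-3).
Vanya in UTC: 09:00-11:30, 15:00-18:30, 19:00-20:00 (subtract 2h to convert from UTC+2).
Mateo in UTC: 09:30-13:00, 15:45-18:00 (add 8h to convert from UTC-8).
Bianca in UTC: 09:15-14:45, 15:30-18:15 (subtract 2h to convert from UTC+2).
Esperanza in UTC: 08:00-12:00, 13:00-13:15, 13:45-17:00 (subtract 1h to convert from UTC+1).
Kira ∩ Pita: 08:30-12:45, 14:15-14:45, 15:30-19:15.
Kira ∩ Pita ∩ Jonas: 09:30-12:45, 15:45-19:15.
Kira ∩ Pita ∩ Jonas ∩ Vanya: 09:30-11:30, 15:45-18:30, 19:00-19:15.
Kira ∩ Pita ∩ Jonas ∩ Vanya ∩ Mateo: 09:30-11:30, 15:45-18:00.
Kira ∩ Pita ∩ Jonas ∩ Vanya ∩ Mateo ∩ Bianca: 09:30-11:30, 15:45-18:00.
Kira ∩ Pita ∩ Jonas ∩ Vanya ∩ Mateo ∩ Bianca ∩ Esperanza: 09:30-11:30, 15:45-17:00.
Summing the common windows: 120 + 75 = 195 minutes.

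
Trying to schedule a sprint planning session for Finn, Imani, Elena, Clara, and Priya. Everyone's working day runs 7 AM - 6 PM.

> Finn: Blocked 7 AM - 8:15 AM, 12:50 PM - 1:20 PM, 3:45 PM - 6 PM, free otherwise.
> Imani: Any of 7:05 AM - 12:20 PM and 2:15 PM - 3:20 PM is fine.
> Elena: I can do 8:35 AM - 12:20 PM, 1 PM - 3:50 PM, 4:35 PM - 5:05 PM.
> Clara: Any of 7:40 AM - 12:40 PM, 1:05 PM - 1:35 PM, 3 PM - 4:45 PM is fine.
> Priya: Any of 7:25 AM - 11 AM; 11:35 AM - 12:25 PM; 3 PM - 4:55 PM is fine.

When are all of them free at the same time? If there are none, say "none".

08:35-11:00, 11:35-12:20, 15:00-15:20

Finn free: 08:15-12:50, 13:20-15:45 (invert busy blocks within the working day).
Imani free: 07:05-12:20, 14:15-15:20.
Elena free: 08:35-12:20, 13:00-15:50, 16:35-17:05.
Clara free: 07:40-12:40, 13:05-13:35, 15:00-16:45.
Priya free: 07:25-11:00, 11:35-12:25, 15:00-16:55.
Finn ∩ Imani: 08:15-12:20, 14:15-15:20.
Finn ∩ Imani ∩ Elena: 08:35-12:20, 14:15-15:20.
Finn ∩ Imani ∩ Elena ∩ Clara: 08:35-12:20, 15:00-15:20.
Finn ∩ Imani ∩ Elena ∩ Clara ∩ Priya: 08:35-11:00, 11:35-12:20, 15:00-15:20.
Those are the intersection windows.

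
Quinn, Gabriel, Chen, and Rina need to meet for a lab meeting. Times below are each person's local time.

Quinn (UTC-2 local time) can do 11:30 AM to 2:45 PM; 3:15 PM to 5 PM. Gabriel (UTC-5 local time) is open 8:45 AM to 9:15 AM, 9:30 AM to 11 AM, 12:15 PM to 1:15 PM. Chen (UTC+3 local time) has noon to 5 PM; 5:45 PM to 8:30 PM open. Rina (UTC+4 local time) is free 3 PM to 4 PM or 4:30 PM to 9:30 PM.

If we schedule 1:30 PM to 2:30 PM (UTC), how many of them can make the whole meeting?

Quinn in UTC: 13:30-16:45, 17:15-19:00 (add 2h to convert from UTC-2).
Gabriel in UTC: 13:45-14:15, 14:30-16:00, 17:15-18:15 (add 5h to convert from UTC-5).
Chen in UTC: 09:00-14:00, 14:45-17:30 (subtract 3h to convert from UTC+3).
Rina in UTC: 11:00-12:00, 12:30-17:30 (subtract 4h to convert from UTC+4).
Quinn and Rina can make the full 13:30-14:30 slot — that's 2.

2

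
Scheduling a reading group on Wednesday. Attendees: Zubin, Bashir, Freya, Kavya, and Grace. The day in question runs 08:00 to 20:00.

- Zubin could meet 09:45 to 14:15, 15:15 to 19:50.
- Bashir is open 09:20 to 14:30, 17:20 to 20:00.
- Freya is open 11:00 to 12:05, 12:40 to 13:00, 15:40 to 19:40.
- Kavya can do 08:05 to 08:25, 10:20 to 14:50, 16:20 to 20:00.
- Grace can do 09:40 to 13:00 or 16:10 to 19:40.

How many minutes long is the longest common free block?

140

Zubin ∩ Bashir: 09:45-14:15, 17:20-19:50.
Zubin ∩ Bashir ∩ Freya: 11:00-12:05, 12:40-13:00, 17:20-19:40.
Zubin ∩ Bashir ∩ Freya ∩ Kavya: 11:00-12:05, 12:40-13:00, 17:20-19:40.
Zubin ∩ Bashir ∩ Freya ∩ Kavya ∩ Grace: 11:00-12:05, 12:40-13:00, 17:20-19:40.
Those are the intersection windows.
The longest is 17:20-19:40 at 140 minutes.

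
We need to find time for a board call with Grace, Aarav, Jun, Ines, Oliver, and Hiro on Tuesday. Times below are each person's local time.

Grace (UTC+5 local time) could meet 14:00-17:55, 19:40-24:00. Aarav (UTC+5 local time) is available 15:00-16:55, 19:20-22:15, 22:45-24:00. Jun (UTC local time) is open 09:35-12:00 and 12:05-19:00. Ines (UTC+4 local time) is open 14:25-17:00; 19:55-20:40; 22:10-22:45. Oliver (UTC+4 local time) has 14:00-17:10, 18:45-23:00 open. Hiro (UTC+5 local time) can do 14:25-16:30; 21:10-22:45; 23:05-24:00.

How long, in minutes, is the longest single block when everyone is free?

65

Grace in UTC: 09:00-12:55, 14:40-19:00 (subtract 5h to convert from UTC+5).
Aarav in UTC: 10:00-11:55, 14:20-17:15, 17:45-19:00 (subtract 5h to convert from UTC+5).
Jun in UTC: 09:35-12:00, 12:05-19:00.
Ines in UTC: 10:25-13:00, 15:55-16:40, 18:10-18:45 (subtract 4h to convert from UTC+4).
Oliver in UTC: 10:00-13:10, 14:45-19:00 (subtract 4h to convert from UTC+4).
Hiro in UTC: 09:25-11:30, 16:10-17:45, 18:05-19:00 (subtract 5h to convert from UTC+5).
Grace ∩ Aarav: 10:00-11:55, 14:40-17:15, 17:45-19:00.
Grace ∩ Aarav ∩ Jun: 10:00-11:55, 14:40-17:15, 17:45-19:00.
Grace ∩ Aarav ∩ Jun ∩ Ines: 10:25-11:55, 15:55-16:40, 18:10-18:45.
Grace ∩ Aarav ∩ Jun ∩ Ines ∩ Oliver: 10:25-11:55, 15:55-16:40, 18:10-18:45.
Grace ∩ Aarav ∩ Jun ∩ Ines ∩ Oliver ∩ Hiro: 10:25-11:30, 16:10-16:40, 18:10-18:45.
The longest is 10:25-11:30 at 65 minutes.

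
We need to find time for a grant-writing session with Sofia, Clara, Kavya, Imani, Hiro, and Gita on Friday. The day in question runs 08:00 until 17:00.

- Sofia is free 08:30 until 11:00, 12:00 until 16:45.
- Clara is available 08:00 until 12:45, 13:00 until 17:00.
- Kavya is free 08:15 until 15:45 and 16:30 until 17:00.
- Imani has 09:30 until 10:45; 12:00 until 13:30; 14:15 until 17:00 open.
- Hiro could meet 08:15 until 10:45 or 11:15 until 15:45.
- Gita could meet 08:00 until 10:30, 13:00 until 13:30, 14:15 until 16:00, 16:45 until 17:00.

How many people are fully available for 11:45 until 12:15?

3

Clara, Kavya, and Hiro can make the full 11:45-12:15 slot — that's 3.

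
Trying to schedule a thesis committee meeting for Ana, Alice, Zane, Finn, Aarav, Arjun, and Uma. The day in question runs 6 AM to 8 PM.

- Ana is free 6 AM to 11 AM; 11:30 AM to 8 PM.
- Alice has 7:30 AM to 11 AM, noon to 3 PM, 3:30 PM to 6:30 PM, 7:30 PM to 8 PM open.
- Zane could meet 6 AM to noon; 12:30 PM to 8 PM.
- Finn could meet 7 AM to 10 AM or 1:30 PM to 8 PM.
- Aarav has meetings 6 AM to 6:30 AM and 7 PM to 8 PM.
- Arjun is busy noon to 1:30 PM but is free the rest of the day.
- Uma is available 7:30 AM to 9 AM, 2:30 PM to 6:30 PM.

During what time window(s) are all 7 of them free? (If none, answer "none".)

07:30-09:00, 14:30-15:00, 15:30-18:30

Ana free: 06:00-11:00, 11:30-20:00.
Alice free: 07:30-11:00, 12:00-15:00, 15:30-18:30, 19:30-20:00.
Zane free: 06:00-12:00, 12:30-20:00.
Finn free: 07:00-10:00, 13:30-20:00.
Aarav free: 06:30-19:00 (invert busy blocks within the working day).
Arjun free: 06:00-12:00, 13:30-20:00 (invert busy blocks within the working day).
Uma free: 07:30-09:00, 14:30-18:30.
Ana ∩ Alice: 07:30-11:00, 12:00-15:00, 15:30-18:30, 19:30-20:00.
Ana ∩ Alice ∩ Zane: 07:30-11:00, 12:30-15:00, 15:30-18:30, 19:30-20:00.
Ana ∩ Alice ∩ Zane ∩ Finn: 07:30-10:00, 13:30-15:00, 15:30-18:30, 19:30-20:00.
Ana ∩ Alice ∩ Zane ∩ Finn ∩ Aarav: 07:30-10:00, 13:30-15:00, 15:30-18:30.
Ana ∩ Alice ∩ Zane ∩ Finn ∩ Aarav ∩ Arjun: 07:30-10:00, 13:30-15:00, 15:30-18:30.
Ana ∩ Alice ∩ Zane ∩ Finn ∩ Aarav ∩ Arjun ∩ Uma: 07:30-09:00, 14:30-15:00, 15:30-18:30.
So the common availability across everyone is 07:30-09:00, 14:30-15:00, 15:30-18:30.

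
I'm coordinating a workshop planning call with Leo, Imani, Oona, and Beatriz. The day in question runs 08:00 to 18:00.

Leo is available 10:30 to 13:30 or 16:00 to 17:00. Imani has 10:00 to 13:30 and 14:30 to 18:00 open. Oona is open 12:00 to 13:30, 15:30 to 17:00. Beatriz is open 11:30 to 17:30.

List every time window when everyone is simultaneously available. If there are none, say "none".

Leo ∩ Imani: 10:30-13:30, 16:00-17:00.
Leo ∩ Imani ∩ Oona: 12:00-13:30, 16:00-17:00.
Leo ∩ Imani ∩ Oona ∩ Beatriz: 12:00-13:30, 16:00-17:00.

12:00-13:30, 16:00-17:00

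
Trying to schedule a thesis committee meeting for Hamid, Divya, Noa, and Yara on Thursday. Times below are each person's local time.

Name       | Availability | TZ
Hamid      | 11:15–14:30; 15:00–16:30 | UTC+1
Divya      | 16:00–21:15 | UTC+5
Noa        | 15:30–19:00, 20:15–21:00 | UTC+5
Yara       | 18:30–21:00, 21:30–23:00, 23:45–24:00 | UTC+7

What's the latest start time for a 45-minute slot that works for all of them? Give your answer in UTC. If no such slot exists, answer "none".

12:45

Hamid in UTC: 10:15-13:30, 14:00-15:30 (subtract 1h to convert from UTC+1).
Divya in UTC: 11:00-16:15 (subtract 5h to convert from UTC+5).
Noa in UTC: 10:30-14:00, 15:15-16:00 (subtract 5h to convert from UTC+5).
Yara in UTC: 11:30-14:00, 14:30-16:00, 16:45-17:00 (subtract 7h to convert from UTC+7).
Hamid ∩ Divya: 11:00-13:30, 14:00-15:30.
Hamid ∩ Divya ∩ Noa: 11:00-13:30, 15:15-15:30.
Hamid ∩ Divya ∩ Noa ∩ Yara: 11:30-13:30, 15:15-15:30.
The last common window of at least 45 minutes is 11:30-13:30; a 45-minute meeting can start as late as 12:45 and still end by 13:30.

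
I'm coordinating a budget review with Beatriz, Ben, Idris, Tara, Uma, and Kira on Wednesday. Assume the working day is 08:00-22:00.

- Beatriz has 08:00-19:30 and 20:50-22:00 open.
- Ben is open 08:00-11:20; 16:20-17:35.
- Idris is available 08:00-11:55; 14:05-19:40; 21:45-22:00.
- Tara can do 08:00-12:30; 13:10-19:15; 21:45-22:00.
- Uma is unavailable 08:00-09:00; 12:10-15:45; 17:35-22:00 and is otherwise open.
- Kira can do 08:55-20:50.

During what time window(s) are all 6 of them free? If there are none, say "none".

Beatriz free: 08:00-19:30, 20:50-22:00.
Ben free: 08:00-11:20, 16:20-17:35.
Idris free: 08:00-11:55, 14:05-19:40, 21:45-22:00.
Tara free: 08:00-12:30, 13:10-19:15, 21:45-22:00.
Uma free: 09:00-12:10, 15:45-17:35 (invert busy blocks within the working day).
Kira free: 08:55-20:50.
Beatriz ∩ Ben: 08:00-11:20, 16:20-17:35.
Beatriz ∩ Ben ∩ Idris: 08:00-11:20, 16:20-17:35.
Beatriz ∩ Ben ∩ Idris ∩ Tara: 08:00-11:20, 16:20-17:35.
Beatriz ∩ Ben ∩ Idris ∩ Tara ∩ Uma: 09:00-11:20, 16:20-17:35.
Beatriz ∩ Ben ∩ Idris ∩ Tara ∩ Uma ∩ Kira: 09:00-11:20, 16:20-17:35.
Those are the intersection windows.

09:00-11:20, 16:20-17:35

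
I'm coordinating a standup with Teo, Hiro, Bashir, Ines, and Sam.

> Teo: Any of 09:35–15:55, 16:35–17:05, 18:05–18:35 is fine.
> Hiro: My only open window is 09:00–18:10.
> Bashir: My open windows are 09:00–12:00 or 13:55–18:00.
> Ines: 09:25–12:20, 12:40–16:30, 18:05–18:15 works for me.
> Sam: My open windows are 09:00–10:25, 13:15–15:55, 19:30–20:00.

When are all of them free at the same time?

09:35-10:25, 13:55-15:55

Teo ∩ Hiro: 09:35-15:55, 16:35-17:05, 18:05-18:10.
Teo ∩ Hiro ∩ Bashir: 09:35-12:00, 13:55-15:55, 16:35-17:05.
Teo ∩ Hiro ∩ Bashir ∩ Ines: 09:35-12:00, 13:55-15:55.
Teo ∩ Hiro ∩ Bashir ∩ Ines ∩ Sam: 09:35-10:25, 13:55-15:55.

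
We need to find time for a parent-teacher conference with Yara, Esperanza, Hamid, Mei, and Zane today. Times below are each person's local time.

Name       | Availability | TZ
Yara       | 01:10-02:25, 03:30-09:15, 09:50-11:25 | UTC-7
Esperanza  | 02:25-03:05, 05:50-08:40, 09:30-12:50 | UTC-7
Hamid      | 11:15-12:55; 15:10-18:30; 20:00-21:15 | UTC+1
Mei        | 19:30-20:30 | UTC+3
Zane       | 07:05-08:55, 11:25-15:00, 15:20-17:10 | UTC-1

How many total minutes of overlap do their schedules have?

40

Yara in UTC: 08:10-09:25, 10:30-16:15, 16:50-18:25 (add 7h to convert from UTC-7).
Esperanza in UTC: 09:25-10:05, 12:50-15:40, 16:30-19:50 (add 7h to convert from UTC-7).
Hamid in UTC: 10:15-11:55, 14:10-17:30, 19:00-20:15 (subtract 1h to convert from UTC+1).
Mei in UTC: 16:30-17:30 (subtract 3h to convert from UTC+3).
Zane in UTC: 08:05-09:55, 12:25-16:00, 16:20-18:10 (add 1h to convert from UTC-1).
Yara ∩ Esperanza: 12:50-15:40, 16:50-18:25.
Yara ∩ Esperanza ∩ Hamid: 14:10-15:40, 16:50-17:30.
Yara ∩ Esperanza ∩ Hamid ∩ Mei: 16:50-17:30.
Yara ∩ Esperanza ∩ Hamid ∩ Mei ∩ Zane: 16:50-17:30.
That's a single block of 40 minutes.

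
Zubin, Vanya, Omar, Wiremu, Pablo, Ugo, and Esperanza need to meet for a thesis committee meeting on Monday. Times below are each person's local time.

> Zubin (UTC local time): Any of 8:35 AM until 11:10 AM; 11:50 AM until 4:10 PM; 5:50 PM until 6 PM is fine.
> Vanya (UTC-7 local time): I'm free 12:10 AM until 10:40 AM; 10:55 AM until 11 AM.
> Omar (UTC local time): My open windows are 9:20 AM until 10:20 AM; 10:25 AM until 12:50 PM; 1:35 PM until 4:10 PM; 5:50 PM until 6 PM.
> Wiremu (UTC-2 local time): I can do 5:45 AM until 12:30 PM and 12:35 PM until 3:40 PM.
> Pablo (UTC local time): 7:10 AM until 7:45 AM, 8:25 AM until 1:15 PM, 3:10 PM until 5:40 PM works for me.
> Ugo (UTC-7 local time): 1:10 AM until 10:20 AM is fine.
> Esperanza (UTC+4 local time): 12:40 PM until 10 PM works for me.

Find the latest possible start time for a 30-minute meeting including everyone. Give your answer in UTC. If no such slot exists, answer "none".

15:40

Zubin in UTC: 08:35-11:10, 11:50-16:10, 17:50-18:00.
Vanya in UTC: 07:10-17:40, 17:55-18:00 (add 7h to convert from UTC-7).
Omar in UTC: 09:20-10:20, 10:25-12:50, 13:35-16:10, 17:50-18:00.
Wiremu in UTC: 07:45-14:30, 14:35-17:40 (add 2h to convert from UTC-2).
Pablo in UTC: 07:10-07:45, 08:25-13:15, 15:10-17:40.
Ugo in UTC: 08:10-17:20 (add 7h to convert from UTC-7).
Esperanza in UTC: 08:40-18:00 (subtract 4h to convert from UTC+4).
Zubin ∩ Vanya: 08:35-11:10, 11:50-16:10, 17:55-18:00.
Zubin ∩ Vanya ∩ Omar: 09:20-10:20, 10:25-11:10, 11:50-12:50, 13:35-16:10, 17:55-18:00.
Zubin ∩ Vanya ∩ Omar ∩ Wiremu: 09:20-10:20, 10:25-11:10, 11:50-12:50, 13:35-14:30, 14:35-16:10.
Zubin ∩ Vanya ∩ Omar ∩ Wiremu ∩ Pablo: 09:20-10:20, 10:25-11:10, 11:50-12:50, 15:10-16:10.
Zubin ∩ Vanya ∩ Omar ∩ Wiremu ∩ Pablo ∩ Ugo: 09:20-10:20, 10:25-11:10, 11:50-12:50, 15:10-16:10.
Zubin ∩ Vanya ∩ Omar ∩ Wiremu ∩ Pablo ∩ Ugo ∩ Esperanza: 09:20-10:20, 10:25-11:10, 11:50-12:50, 15:10-16:10.
So the common availability across everyone is 09:20-10:20, 10:25-11:10, 11:50-12:50, 15:10-16:10.
The last common window of at least 30 minutes is 15:10-16:10; a 30-minute meeting can start as late as 15:40 and still end by 16:10.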